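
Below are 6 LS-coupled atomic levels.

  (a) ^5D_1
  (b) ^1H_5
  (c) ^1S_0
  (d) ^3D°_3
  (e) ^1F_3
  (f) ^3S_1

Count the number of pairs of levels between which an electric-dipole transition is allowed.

(a)–(b): forbidden (parity, ΔS, ΔL, ΔJ).
(a)–(c): forbidden (parity, ΔS, ΔL).
(a)–(d): forbidden (ΔS, ΔJ).
(a)–(e): forbidden (parity, ΔS, ΔJ).
(a)–(f): forbidden (parity, ΔS, ΔL).
(b)–(c): forbidden (parity, ΔL, ΔJ).
(b)–(d): forbidden (ΔS, ΔL, ΔJ).
(b)–(e): forbidden (parity, ΔL, ΔJ).
(b)–(f): forbidden (parity, ΔS, ΔL, ΔJ).
(c)–(d): forbidden (ΔS, ΔL, ΔJ).
(c)–(e): forbidden (parity, ΔL, ΔJ).
(c)–(f): forbidden (parity, ΔS, ΔL).
(d)–(e): forbidden (ΔS).
(d)–(f): forbidden (ΔL, ΔJ).
(e)–(f): forbidden (parity, ΔS, ΔL, ΔJ).
Allowed pairs: 0 of 15.

0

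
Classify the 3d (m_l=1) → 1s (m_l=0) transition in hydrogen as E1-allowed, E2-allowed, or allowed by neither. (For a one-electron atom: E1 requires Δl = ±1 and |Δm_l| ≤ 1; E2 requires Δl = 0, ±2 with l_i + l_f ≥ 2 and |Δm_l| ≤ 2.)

Δl = 0 − 2 = -2; l_i + l_f = 2.
Δm_l = -1.
E1 (Δl = ±1, |Δm_l| ≤ 1): not satisfied.
E2 (Δl = 0,±2, l_i+l_f ≥ 2, |Δm_l| ≤ 2): satisfied.

E2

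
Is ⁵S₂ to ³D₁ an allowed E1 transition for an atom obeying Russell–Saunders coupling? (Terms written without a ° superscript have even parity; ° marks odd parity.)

Reading off the term symbols: S 2→1, L 0→2, J 2→1, parity even→even.
Parity must change: even → even — ✗.
ΔS = 0: S: 2 → 1 — ✗.
ΔL = 0, ±1 (not L=0↔0): L: 0 → 2, ΔL = +2 — ✗.
ΔJ = 0, ±1 (not J=0↔0): J: 2 → 1, ΔJ = -1 — ✓.
Rule(s) violated: parity, ΔS, ΔL.

forbidden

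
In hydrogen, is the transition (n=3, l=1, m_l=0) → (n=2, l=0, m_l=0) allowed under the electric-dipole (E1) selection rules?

allowed

Initial l = 1, final l = 0, so Δl = -1. E1 requires Δl = ±1: ok.
m_l: 0 → 0 (Δm_l = +0). |Δm_l| ≤ 1 ok.
All E1 selection rules are satisfied.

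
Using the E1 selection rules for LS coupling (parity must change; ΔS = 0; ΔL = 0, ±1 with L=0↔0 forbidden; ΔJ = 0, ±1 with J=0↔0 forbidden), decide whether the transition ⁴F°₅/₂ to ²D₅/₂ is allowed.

forbidden

Parity must change: odd → even — ok.
ΔS = 0: S: 3/2 → 1/2 — fails.
ΔL = 0, ±1 (not L=0↔0): L: 3 → 2, ΔL = -1 — ok.
ΔJ = 0, ±1 (not J=0↔0): J: 5/2 → 5/2, ΔJ = +0 — ok.
Rule(s) violated: ΔS.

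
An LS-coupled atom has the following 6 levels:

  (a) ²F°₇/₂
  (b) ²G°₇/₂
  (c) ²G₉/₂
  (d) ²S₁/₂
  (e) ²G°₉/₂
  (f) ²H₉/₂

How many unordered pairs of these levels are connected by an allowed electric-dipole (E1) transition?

5

(a)–(b): forbidden (parity).
(a)–(c): allowed.
(a)–(d): forbidden (ΔL, ΔJ).
(a)–(e): forbidden (parity).
(a)–(f): forbidden (ΔL).
(b)–(c): allowed.
(b)–(d): forbidden (ΔL, ΔJ).
(b)–(e): forbidden (parity).
(b)–(f): allowed.
(c)–(d): forbidden (parity, ΔL, ΔJ).
(c)–(e): allowed.
(c)–(f): forbidden (parity).
(d)–(e): forbidden (ΔL, ΔJ).
(d)–(f): forbidden (parity, ΔL, ΔJ).
(e)–(f): allowed.
Allowed pairs: 5 of 15.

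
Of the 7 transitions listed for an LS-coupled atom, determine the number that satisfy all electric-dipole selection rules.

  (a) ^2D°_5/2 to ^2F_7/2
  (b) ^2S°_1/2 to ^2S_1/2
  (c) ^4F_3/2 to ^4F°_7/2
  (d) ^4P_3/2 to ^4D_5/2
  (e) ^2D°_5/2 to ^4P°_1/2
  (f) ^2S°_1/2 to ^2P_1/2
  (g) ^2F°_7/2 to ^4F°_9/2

(a) allowed
(b) forbidden (ΔL fails)
(c) forbidden (ΔJ fails)
(d) forbidden (parity fails)
(e) forbidden (parity, ΔS, ΔJ fail)
(f) allowed
(g) forbidden (parity, ΔS fail)
Total allowed: 2 of 7.

2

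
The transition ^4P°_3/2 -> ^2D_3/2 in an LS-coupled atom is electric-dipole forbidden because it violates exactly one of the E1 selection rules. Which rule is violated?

Initial level: S=3/2, L=1, J=3/2, parity odd. Final level: S=1/2, L=2, J=3/2, parity even.
Parity must change: odd → even — ✓.
ΔS = 0: S: 3/2 → 1/2 — ✗.
ΔL = 0, ±1 (not L=0↔0): L: 1 → 2, ΔL = +1 — ✓.
ΔJ = 0, ±1 (not J=0↔0): J: 3/2 → 3/2, ΔJ = +0 — ✓.

the ΔS = 0 rule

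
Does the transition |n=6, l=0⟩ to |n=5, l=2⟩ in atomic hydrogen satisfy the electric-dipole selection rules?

Δl = 2 − 0 = +2; the E1 rule Δl = ±1 is fails.
The transition is electric-dipole forbidden.

forbidden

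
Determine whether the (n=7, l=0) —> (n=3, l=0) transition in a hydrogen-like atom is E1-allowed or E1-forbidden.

l: 0 → 0 (Δl = +0). Δl = ±1 fails.
The transition is electric-dipole forbidden.

forbidden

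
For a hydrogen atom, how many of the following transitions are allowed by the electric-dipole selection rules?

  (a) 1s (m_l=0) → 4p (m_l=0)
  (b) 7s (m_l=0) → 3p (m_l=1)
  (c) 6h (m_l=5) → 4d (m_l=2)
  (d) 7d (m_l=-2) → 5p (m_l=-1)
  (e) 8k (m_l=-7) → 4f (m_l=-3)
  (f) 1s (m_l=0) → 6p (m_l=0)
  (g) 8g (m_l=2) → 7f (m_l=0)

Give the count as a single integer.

4

(a) allowed
(b) allowed
(c) forbidden — Δl = -3 (E1 requires Δl = ±1); Δm_l = -3 (E1 requires Δm_l = 0, ±1)
(d) allowed
(e) forbidden — Δl = -4 (E1 requires Δl = ±1); Δm_l = +4 (E1 requires Δm_l = 0, ±1)
(f) allowed
(g) forbidden — Δm_l = -2 (E1 requires Δm_l = 0, ±1)
Total allowed: 4 of 7.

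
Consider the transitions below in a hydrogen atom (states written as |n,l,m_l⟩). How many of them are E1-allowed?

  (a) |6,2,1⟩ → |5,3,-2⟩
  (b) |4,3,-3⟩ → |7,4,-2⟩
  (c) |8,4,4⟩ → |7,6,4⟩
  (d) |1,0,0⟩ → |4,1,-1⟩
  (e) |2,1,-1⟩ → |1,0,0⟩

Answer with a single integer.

(a) forbidden — Δm_l = -3 (E1 requires Δm_l = 0, ±1)
(b) allowed
(c) forbidden — Δl = +2 (E1 requires Δl = ±1)
(d) allowed
(e) allowed
Total allowed: 3 of 5.

3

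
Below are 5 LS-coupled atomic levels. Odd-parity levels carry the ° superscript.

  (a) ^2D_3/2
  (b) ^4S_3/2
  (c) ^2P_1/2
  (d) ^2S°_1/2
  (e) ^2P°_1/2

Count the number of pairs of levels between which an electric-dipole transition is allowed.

3

(a)–(b): forbidden (parity, ΔS, ΔL).
(a)–(c): forbidden (parity).
(a)–(d): forbidden (ΔL).
(a)–(e): allowed.
(b)–(c): forbidden (parity, ΔS).
(b)–(d): forbidden (ΔS, ΔL).
(b)–(e): forbidden (ΔS).
(c)–(d): allowed.
(c)–(e): allowed.
(d)–(e): forbidden (parity).
Allowed pairs: 3 of 10.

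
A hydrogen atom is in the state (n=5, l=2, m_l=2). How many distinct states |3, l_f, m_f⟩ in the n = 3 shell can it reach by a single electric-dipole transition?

E1 requires Δl = ±1, so l_f ∈ {1, 3}; with 0 ≤ l_f ≤ n_f−1 = 2, the allowed l_f values are {1}.
For l_f = 1: m_f ∈ {m_i−1, m_i, m_i+1} ∩ [−1, 1] = {1} → 1 state.
Total: 1.

1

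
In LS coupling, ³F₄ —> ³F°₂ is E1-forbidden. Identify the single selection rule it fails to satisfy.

Reading off the term symbols: S 1→1, L 3→3, J 4→2, parity even→odd.
Parity must change: even → odd — ok.
ΔS = 0: S: 1 → 1 — ok.
ΔL = 0, ±1 (not L=0↔0): L: 3 → 3, ΔL = +0 — ok.
ΔJ = 0, ±1 (not J=0↔0): J: 4 → 2, ΔJ = -2 — fails.

the ΔJ = 0, ±1 rule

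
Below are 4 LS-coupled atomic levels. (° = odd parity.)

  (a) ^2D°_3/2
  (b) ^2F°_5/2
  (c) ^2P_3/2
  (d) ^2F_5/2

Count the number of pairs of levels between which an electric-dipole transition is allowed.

(a)–(b): forbidden (parity).
(a)–(c): allowed.
(a)–(d): allowed.
(b)–(c): forbidden (ΔL).
(b)–(d): allowed.
(c)–(d): forbidden (parity, ΔL).
Allowed pairs: 3 of 6.

3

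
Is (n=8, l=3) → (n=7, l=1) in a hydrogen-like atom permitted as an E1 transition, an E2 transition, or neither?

E2

Δl = 1 − 3 = -2; l_i + l_f = 4.
E1 (Δl = ±1): not satisfied.
E2 (Δl = 0,±2, l_i+l_f ≥ 2): satisfied.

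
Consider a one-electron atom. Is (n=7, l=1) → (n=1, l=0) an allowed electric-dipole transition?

Δl = 0 − 1 = -1; the E1 rule Δl = ±1 is satisfied.
All E1 selection rules are satisfied.

allowed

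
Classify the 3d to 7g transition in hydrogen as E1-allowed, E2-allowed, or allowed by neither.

E2

Δl = 4 − 2 = +2; l_i + l_f = 6.
E1 (Δl = ±1): not satisfied.
E2 (Δl = 0,±2, l_i+l_f ≥ 2): satisfied.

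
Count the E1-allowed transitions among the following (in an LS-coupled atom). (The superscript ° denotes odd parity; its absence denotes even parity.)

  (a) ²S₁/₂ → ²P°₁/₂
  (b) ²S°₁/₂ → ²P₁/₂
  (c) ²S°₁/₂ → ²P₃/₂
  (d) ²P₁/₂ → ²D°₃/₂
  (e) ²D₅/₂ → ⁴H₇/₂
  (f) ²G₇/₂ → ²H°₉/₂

5

(a) allowed
(b) allowed
(c) allowed
(d) allowed
(e) forbidden (parity, ΔS, ΔL fail)
(f) allowed
Total allowed: 5 of 6.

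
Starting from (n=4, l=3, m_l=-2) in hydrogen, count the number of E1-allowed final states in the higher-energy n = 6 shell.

E1 requires Δl = ±1, so l_f ∈ {2, 4}; with 0 ≤ l_f ≤ n_f−1 = 5, the allowed l_f values are {2, 4}.
For l_f = 2: m_f ∈ {m_i−1, m_i, m_i+1} ∩ [−2, 2] = {-2, -1} → 2 states.
For l_f = 4: m_f ∈ {m_i−1, m_i, m_i+1} ∩ [−4, 4] = {-3, -2, -1} → 3 states.
Total: 5.

5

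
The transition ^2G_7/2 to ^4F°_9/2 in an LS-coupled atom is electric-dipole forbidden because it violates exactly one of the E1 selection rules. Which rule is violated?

the ΔS = 0 rule

Reading off the term symbols: S 1/2→3/2, L 4→3, J 7/2→9/2, parity even→odd.
Parity must change: even → odd — passes.
ΔJ = 0, ±1 (not J=0↔0): J: 7/2 → 9/2, ΔJ = +1 — passes.
ΔL = 0, ±1 (not L=0↔0): L: 4 → 3, ΔL = -1 — passes.
ΔS = 0: S: 1/2 → 3/2 — fails.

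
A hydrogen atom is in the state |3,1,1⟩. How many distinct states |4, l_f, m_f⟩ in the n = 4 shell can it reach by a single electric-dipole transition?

4

E1 requires Δl = ±1, so l_f ∈ {0, 2}; with 0 ≤ l_f ≤ n_f−1 = 3, the allowed l_f values are {0, 2}.
For l_f = 0: m_f ∈ {m_i−1, m_i, m_i+1} ∩ [−0, 0] = {0} → 1 state.
For l_f = 2: m_f ∈ {m_i−1, m_i, m_i+1} ∩ [−2, 2] = {0, 1, 2} → 3 states.
Total: 4.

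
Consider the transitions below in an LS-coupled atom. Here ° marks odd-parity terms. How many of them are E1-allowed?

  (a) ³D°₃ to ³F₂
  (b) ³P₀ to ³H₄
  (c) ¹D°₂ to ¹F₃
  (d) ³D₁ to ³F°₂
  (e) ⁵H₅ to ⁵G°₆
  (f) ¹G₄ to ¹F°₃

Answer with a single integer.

5

(a) allowed
(b) forbidden (parity, ΔL, ΔJ fail)
(c) allowed
(d) allowed
(e) allowed
(f) allowed
Total allowed: 5 of 6.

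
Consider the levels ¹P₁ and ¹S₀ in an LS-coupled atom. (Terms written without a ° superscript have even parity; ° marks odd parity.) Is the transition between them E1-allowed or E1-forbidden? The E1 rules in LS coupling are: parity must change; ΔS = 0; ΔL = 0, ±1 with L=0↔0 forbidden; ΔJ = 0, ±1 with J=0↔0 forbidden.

Initial level: S=0, L=1, J=1, parity even. Final level: S=0, L=0, J=0, parity even.
Parity must change: even → even — ✗.
ΔS = 0: S: 0 → 0 — ✓.
ΔL = 0, ±1 (not L=0↔0): L: 1 → 0, ΔL = -1 — ✓.
ΔJ = 0, ±1 (not J=0↔0): J: 1 → 0, ΔJ = -1 — ✓.
Rule(s) violated: parity.

forbidden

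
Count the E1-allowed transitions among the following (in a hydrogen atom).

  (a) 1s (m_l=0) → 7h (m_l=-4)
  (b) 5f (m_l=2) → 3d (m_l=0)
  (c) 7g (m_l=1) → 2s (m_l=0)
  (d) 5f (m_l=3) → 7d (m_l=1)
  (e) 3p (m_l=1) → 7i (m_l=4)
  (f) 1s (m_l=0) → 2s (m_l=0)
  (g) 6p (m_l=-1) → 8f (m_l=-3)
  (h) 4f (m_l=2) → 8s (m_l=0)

0

(a) forbidden — Δl = +5 (E1 requires Δl = ±1); Δm_l = -4 (E1 requires Δm_l = 0, ±1)
(b) forbidden — Δm_l = -2 (E1 requires Δm_l = 0, ±1)
(c) forbidden — Δl = -4 (E1 requires Δl = ±1)
(d) forbidden — Δm_l = -2 (E1 requires Δm_l = 0, ±1)
(e) forbidden — Δl = +5 (E1 requires Δl = ±1); Δm_l = +3 (E1 requires Δm_l = 0, ±1)
(f) forbidden — Δl = +0 (E1 requires Δl = ±1)
(g) forbidden — Δl = +2 (E1 requires Δl = ±1); Δm_l = -2 (E1 requires Δm_l = 0, ±1)
(h) forbidden — Δl = -3 (E1 requires Δl = ±1); Δm_l = -2 (E1 requires Δm_l = 0, ±1)
Total allowed: 0 of 8.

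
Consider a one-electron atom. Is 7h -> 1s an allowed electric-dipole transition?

Initial l = 5, final l = 0, so Δl = -5. E1 requires Δl = ±1: violated.
The transition is electric-dipole forbidden.

forbidden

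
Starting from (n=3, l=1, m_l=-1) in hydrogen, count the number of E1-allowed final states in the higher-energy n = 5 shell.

4

E1 requires Δl = ±1, so l_f ∈ {0, 2}; with 0 ≤ l_f ≤ n_f−1 = 4, the allowed l_f values are {0, 2}.
For l_f = 0: m_f ∈ {m_i−1, m_i, m_i+1} ∩ [−0, 0] = {0} → 1 state.
For l_f = 2: m_f ∈ {m_i−1, m_i, m_i+1} ∩ [−2, 2] = {-2, -1, 0} → 3 states.
Total: 4.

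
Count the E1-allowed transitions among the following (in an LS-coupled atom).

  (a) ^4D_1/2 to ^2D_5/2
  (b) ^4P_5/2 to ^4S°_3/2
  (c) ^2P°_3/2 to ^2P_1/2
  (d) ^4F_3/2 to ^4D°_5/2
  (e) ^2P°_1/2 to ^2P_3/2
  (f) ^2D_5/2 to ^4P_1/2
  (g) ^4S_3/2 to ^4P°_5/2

5

(a) forbidden (parity, ΔS, ΔJ fail)
(b) allowed
(c) allowed
(d) allowed
(e) allowed
(f) forbidden (parity, ΔS, ΔJ fail)
(g) allowed
Total allowed: 5 of 7.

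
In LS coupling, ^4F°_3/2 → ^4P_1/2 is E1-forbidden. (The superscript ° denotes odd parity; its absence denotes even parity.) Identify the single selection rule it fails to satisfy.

Parity must change: odd → even — satisfied.
ΔS = 0: S: 3/2 → 3/2 — satisfied.
ΔL = 0, ±1 (not L=0↔0): L: 3 → 1, ΔL = -2 — violated.
ΔJ = 0, ±1 (not J=0↔0): J: 3/2 → 1/2, ΔJ = -1 — satisfied.

the ΔL = 0, ±1 rule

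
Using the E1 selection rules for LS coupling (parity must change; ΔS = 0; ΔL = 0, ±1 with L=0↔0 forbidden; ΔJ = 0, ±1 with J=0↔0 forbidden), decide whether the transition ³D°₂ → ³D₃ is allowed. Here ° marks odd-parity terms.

Reading off the term symbols: S 1→1, L 2→2, J 2→3, parity odd→even.
Parity must change: odd → even — passes.
ΔS = 0: S: 1 → 1 — passes.
ΔL = 0, ±1 (not L=0↔0): L: 2 → 2, ΔL = +0 — passes.
ΔJ = 0, ±1 (not J=0↔0): J: 2 → 3, ΔJ = +1 — passes.
All four E1 rules are satisfied.

allowed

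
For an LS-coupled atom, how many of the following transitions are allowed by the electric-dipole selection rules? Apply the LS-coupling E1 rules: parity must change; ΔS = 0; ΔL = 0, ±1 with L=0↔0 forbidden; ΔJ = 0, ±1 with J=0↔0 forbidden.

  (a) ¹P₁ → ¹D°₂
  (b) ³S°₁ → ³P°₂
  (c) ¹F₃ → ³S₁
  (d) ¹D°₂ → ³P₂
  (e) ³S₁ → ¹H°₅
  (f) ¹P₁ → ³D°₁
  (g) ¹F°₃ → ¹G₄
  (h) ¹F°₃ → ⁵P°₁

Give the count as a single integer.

2

(a) allowed
(b) forbidden (parity fails)
(c) forbidden (parity, ΔS, ΔL, ΔJ fail)
(d) forbidden (ΔS fails)
(e) forbidden (ΔS, ΔL, ΔJ fail)
(f) forbidden (ΔS fails)
(g) allowed
(h) forbidden (parity, ΔS, ΔL, ΔJ fail)
Total allowed: 2 of 8.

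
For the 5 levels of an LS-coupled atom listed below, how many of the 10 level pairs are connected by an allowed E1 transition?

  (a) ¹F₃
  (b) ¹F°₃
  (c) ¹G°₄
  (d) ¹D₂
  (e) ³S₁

(a)–(b): allowed.
(a)–(c): allowed.
(a)–(d): forbidden (parity).
(a)–(e): forbidden (parity, ΔS, ΔL, ΔJ).
(b)–(c): forbidden (parity).
(b)–(d): allowed.
(b)–(e): forbidden (ΔS, ΔL, ΔJ).
(c)–(d): forbidden (ΔL, ΔJ).
(c)–(e): forbidden (ΔS, ΔL, ΔJ).
(d)–(e): forbidden (parity, ΔS, ΔL).
Allowed pairs: 3 of 10.

3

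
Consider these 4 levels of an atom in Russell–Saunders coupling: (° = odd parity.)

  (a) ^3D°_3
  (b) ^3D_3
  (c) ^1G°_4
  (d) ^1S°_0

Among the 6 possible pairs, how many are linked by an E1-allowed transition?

1

(a)–(b): allowed.
(a)–(c): forbidden (parity, ΔS, ΔL).
(a)–(d): forbidden (parity, ΔS, ΔL, ΔJ).
(b)–(c): forbidden (ΔS, ΔL).
(b)–(d): forbidden (ΔS, ΔL, ΔJ).
(c)–(d): forbidden (parity, ΔL, ΔJ).
Allowed pairs: 1 of 6.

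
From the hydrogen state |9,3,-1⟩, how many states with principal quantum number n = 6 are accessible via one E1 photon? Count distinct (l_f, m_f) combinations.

6

E1 requires Δl = ±1, so l_f ∈ {2, 4}; with 0 ≤ l_f ≤ n_f−1 = 5, the allowed l_f values are {2, 4}.
For l_f = 2: m_f ∈ {m_i−1, m_i, m_i+1} ∩ [−2, 2] = {-2, -1, 0} → 3 states.
For l_f = 4: m_f ∈ {m_i−1, m_i, m_i+1} ∩ [−4, 4] = {-2, -1, 0} → 3 states.
Total: 6.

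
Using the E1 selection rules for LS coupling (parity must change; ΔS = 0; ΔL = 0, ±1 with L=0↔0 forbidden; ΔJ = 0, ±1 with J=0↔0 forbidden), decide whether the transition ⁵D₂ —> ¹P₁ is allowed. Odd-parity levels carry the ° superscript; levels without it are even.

ΔJ = 0, ±1 (not J=0↔0): J: 2 → 1, ΔJ = -1 — ✓.
ΔS = 0: S: 2 → 0 — ✗.
ΔL = 0, ±1 (not L=0↔0): L: 2 → 1, ΔL = -1 — ✓.
Parity must change: even → even — ✗.
Rule(s) violated: parity, ΔS.

forbidden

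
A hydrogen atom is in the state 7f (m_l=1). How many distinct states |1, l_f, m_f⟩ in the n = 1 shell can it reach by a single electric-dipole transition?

0

E1 requires l_f ∈ {2, 4}, but neither lies in [0, 0], so no final state is reachable.
Total: 0.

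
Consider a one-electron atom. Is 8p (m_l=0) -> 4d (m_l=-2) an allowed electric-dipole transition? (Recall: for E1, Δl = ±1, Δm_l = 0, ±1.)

Δl = 2 − 1 = +1; the E1 rule Δl = ±1 is passes.
Δm_l = -2 − (0) = -2. E1 requires Δm_l = 0, ±1: fails.
The transition is electric-dipole forbidden.

forbidden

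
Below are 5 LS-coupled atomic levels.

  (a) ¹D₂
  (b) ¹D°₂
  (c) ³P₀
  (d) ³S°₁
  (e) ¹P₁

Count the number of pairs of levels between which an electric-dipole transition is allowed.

(a)–(b): allowed.
(a)–(c): forbidden (parity, ΔS, ΔJ).
(a)–(d): forbidden (ΔS, ΔL).
(a)–(e): forbidden (parity).
(b)–(c): forbidden (ΔS, ΔJ).
(b)–(d): forbidden (parity, ΔS, ΔL).
(b)–(e): allowed.
(c)–(d): allowed.
(c)–(e): forbidden (parity, ΔS).
(d)–(e): forbidden (ΔS).
Allowed pairs: 3 of 10.

3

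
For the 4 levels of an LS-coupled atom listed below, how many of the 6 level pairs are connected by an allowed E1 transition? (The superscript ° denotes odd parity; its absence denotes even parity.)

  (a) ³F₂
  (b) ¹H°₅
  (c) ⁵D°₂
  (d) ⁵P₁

(a)–(b): forbidden (ΔS, ΔL, ΔJ).
(a)–(c): forbidden (ΔS).
(a)–(d): forbidden (parity, ΔS, ΔL).
(b)–(c): forbidden (parity, ΔS, ΔL, ΔJ).
(b)–(d): forbidden (ΔS, ΔL, ΔJ).
(c)–(d): allowed.
Allowed pairs: 1 of 6.

1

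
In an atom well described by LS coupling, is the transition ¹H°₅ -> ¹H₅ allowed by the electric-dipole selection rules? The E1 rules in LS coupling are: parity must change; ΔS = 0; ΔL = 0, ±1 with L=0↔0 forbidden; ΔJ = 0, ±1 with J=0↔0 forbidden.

ΔJ = 0, ±1 (not J=0↔0): J: 5 → 5, ΔJ = +0 — ok.
Parity must change: odd → even — ok.
ΔL = 0, ±1 (not L=0↔0): L: 5 → 5, ΔL = +0 — ok.
ΔS = 0: S: 0 → 0 — ok.
All four E1 rules are satisfied.

allowed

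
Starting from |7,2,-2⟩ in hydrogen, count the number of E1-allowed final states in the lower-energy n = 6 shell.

E1 requires Δl = ±1, so l_f ∈ {1, 3}; with 0 ≤ l_f ≤ n_f−1 = 5, the allowed l_f values are {1, 3}.
For l_f = 1: m_f ∈ {m_i−1, m_i, m_i+1} ∩ [−1, 1] = {-1} → 1 state.
For l_f = 3: m_f ∈ {m_i−1, m_i, m_i+1} ∩ [−3, 3] = {-3, -2, -1} → 3 states.
Total: 4.

4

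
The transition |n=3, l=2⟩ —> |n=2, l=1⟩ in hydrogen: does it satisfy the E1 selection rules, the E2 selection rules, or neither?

Δl = 1 − 2 = -1; l_i + l_f = 3.
E1 (Δl = ±1): satisfied.
E2 (Δl = 0,±2, l_i+l_f ≥ 2): not satisfied.

E1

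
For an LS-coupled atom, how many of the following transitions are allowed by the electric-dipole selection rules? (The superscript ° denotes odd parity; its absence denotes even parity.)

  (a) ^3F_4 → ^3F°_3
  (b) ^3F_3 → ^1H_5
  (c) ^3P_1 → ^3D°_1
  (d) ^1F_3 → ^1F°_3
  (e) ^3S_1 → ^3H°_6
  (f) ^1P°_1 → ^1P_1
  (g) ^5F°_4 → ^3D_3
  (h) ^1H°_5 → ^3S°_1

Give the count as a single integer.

4

(a) allowed
(b) forbidden (parity, ΔS, ΔL, ΔJ fail)
(c) allowed
(d) allowed
(e) forbidden (ΔL, ΔJ fail)
(f) allowed
(g) forbidden (ΔS fails)
(h) forbidden (parity, ΔS, ΔL, ΔJ fail)
Total allowed: 4 of 8.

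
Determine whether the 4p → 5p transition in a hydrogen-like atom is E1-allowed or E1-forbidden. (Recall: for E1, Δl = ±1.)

Initial l = 1, final l = 1, so Δl = +0. E1 requires Δl = ±1: violated.
The transition is electric-dipole forbidden.

forbidden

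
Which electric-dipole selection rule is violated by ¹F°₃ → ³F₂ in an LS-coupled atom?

Initial level: S=0, L=3, J=3, parity odd. Final level: S=1, L=3, J=2, parity even.
ΔJ = 0, ±1 (not J=0↔0): J: 3 → 2, ΔJ = -1 — ✓.
ΔS = 0: S: 0 → 1 — ✗.
ΔL = 0, ±1 (not L=0↔0): L: 3 → 3, ΔL = +0 — ✓.
Parity must change: odd → even — ✓.

the ΔS = 0 rule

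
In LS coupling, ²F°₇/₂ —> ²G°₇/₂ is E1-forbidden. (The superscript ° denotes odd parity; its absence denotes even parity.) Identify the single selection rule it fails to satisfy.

Parity must change: odd → odd — fails.
ΔJ = 0, ±1 (not J=0↔0): J: 7/2 → 7/2, ΔJ = +0 — passes.
ΔL = 0, ±1 (not L=0↔0): L: 3 → 4, ΔL = +1 — passes.
ΔS = 0: S: 1/2 → 1/2 — passes.

parity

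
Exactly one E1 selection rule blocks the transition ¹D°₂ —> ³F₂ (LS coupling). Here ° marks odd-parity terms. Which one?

Reading off the term symbols: S 0→1, L 2→3, J 2→2, parity odd→even.
Parity must change: odd → even — ok.
ΔS = 0: S: 0 → 1 — fails.
ΔL = 0, ±1 (not L=0↔0): L: 2 → 3, ΔL = +1 — ok.
ΔJ = 0, ±1 (not J=0↔0): J: 2 → 2, ΔJ = +0 — ok.

the ΔS = 0 rule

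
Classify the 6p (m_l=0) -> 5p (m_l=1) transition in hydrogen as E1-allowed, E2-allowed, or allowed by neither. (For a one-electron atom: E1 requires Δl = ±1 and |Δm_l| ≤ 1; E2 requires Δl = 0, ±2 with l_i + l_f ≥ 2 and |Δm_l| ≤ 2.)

E2

Δl = 1 − 1 = +0; l_i + l_f = 2.
Δm_l = +1.
E1 (Δl = ±1, |Δm_l| ≤ 1): not satisfied.
E2 (Δl = 0,±2, l_i+l_f ≥ 2, |Δm_l| ≤ 2): satisfied.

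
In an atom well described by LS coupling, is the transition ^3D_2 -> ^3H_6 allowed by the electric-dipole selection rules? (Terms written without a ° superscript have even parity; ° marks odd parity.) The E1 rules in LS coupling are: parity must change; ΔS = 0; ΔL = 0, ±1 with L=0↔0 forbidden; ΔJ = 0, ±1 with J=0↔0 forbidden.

forbidden

Parity must change: even → even — fails.
ΔS = 0: S: 1 → 1 — passes.
ΔL = 0, ±1 (not L=0↔0): L: 2 → 5, ΔL = +3 — fails.
ΔJ = 0, ±1 (not J=0↔0): J: 2 → 6, ΔJ = +4 — fails.
Rule(s) violated: parity, ΔL, ΔJ.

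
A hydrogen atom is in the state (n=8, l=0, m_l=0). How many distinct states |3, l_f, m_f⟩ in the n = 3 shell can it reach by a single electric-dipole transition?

E1 requires Δl = ±1, so l_f ∈ {-1, 1}; with 0 ≤ l_f ≤ n_f−1 = 2, the allowed l_f values are {1}.
For l_f = 1: m_f ∈ {m_i−1, m_i, m_i+1} ∩ [−1, 1] = {-1, 0, 1} → 3 states.
Total: 3.

3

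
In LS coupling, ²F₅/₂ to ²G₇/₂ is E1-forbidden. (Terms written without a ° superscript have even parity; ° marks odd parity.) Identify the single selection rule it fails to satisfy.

Parity must change: even → even — fails.
ΔS = 0: S: 1/2 → 1/2 — ok.
ΔL = 0, ±1 (not L=0↔0): L: 3 → 4, ΔL = +1 — ok.
ΔJ = 0, ±1 (not J=0↔0): J: 5/2 → 7/2, ΔJ = +1 — ok.

parity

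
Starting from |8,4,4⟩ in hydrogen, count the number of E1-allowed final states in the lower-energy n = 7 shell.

E1 requires Δl = ±1, so l_f ∈ {3, 5}; with 0 ≤ l_f ≤ n_f−1 = 6, the allowed l_f values are {3, 5}.
For l_f = 3: m_f ∈ {m_i−1, m_i, m_i+1} ∩ [−3, 3] = {3} → 1 state.
For l_f = 5: m_f ∈ {m_i−1, m_i, m_i+1} ∩ [−5, 5] = {3, 4, 5} → 3 states.
Total: 4.

4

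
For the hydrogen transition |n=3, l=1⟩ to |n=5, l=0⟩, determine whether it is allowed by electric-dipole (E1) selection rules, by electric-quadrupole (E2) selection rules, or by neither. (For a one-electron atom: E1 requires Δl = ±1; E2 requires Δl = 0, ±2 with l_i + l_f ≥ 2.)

E1

Δl = 0 − 1 = -1; l_i + l_f = 1.
E1 (Δl = ±1): satisfied.
E2 (Δl = 0,±2, l_i+l_f ≥ 2): not satisfied.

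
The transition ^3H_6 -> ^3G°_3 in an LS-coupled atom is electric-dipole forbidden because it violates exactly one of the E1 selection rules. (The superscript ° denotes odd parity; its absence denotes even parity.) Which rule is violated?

Parity must change: even → odd — ✓.
ΔS = 0: S: 1 → 1 — ✓.
ΔL = 0, ±1 (not L=0↔0): L: 5 → 4, ΔL = -1 — ✓.
ΔJ = 0, ±1 (not J=0↔0): J: 6 → 3, ΔJ = -3 — ✗.

the ΔJ = 0, ±1 rule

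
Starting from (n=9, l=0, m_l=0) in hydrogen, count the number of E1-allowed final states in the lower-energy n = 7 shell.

3

E1 requires Δl = ±1, so l_f ∈ {-1, 1}; with 0 ≤ l_f ≤ n_f−1 = 6, the allowed l_f values are {1}.
For l_f = 1: m_f ∈ {m_i−1, m_i, m_i+1} ∩ [−1, 1] = {-1, 0, 1} → 3 states.
Total: 3.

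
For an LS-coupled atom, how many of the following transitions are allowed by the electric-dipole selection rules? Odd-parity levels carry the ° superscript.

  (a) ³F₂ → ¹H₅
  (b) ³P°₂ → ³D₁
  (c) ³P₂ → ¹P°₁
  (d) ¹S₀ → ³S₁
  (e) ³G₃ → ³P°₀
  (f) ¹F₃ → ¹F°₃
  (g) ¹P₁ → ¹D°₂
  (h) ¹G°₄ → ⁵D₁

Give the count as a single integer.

3

(a) forbidden (parity, ΔS, ΔL, ΔJ fail)
(b) allowed
(c) forbidden (ΔS fails)
(d) forbidden (parity, ΔS, ΔL fail)
(e) forbidden (ΔL, ΔJ fail)
(f) allowed
(g) allowed
(h) forbidden (ΔS, ΔL, ΔJ fail)
Total allowed: 3 of 8.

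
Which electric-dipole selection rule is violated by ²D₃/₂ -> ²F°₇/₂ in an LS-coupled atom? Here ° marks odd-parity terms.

the ΔJ = 0, ±1 rule

ΔJ = 0, ±1 (not J=0↔0): J: 3/2 → 7/2, ΔJ = +2 — ✗.
Parity must change: even → odd — ✓.
ΔL = 0, ±1 (not L=0↔0): L: 2 → 3, ΔL = +1 — ✓.
ΔS = 0: S: 1/2 → 1/2 — ✓.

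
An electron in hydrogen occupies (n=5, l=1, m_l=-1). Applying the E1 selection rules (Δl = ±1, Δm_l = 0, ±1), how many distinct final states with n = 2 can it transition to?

E1 requires Δl = ±1, so l_f ∈ {0, 2}; with 0 ≤ l_f ≤ n_f−1 = 1, the allowed l_f values are {0}.
For l_f = 0: m_f ∈ {m_i−1, m_i, m_i+1} ∩ [−0, 0] = {0} → 1 state.
Total: 1.

1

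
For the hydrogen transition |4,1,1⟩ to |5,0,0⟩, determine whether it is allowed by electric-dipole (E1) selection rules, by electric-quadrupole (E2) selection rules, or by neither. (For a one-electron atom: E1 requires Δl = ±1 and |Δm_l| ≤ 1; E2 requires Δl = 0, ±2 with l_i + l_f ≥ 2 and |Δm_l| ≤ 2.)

Δl = 0 − 1 = -1; l_i + l_f = 1.
Δm_l = -1.
E1 (Δl = ±1, |Δm_l| ≤ 1): satisfied.
E2 (Δl = 0,±2, l_i+l_f ≥ 2, |Δm_l| ≤ 2): not satisfied.

E1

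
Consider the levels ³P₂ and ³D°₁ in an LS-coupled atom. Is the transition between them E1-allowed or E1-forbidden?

allowed

Initial level: S=1, L=1, J=2, parity even. Final level: S=1, L=2, J=1, parity odd.
ΔJ = 0, ±1 (not J=0↔0): J: 2 → 1, ΔJ = -1 — satisfied.
ΔS = 0: S: 1 → 1 — satisfied.
ΔL = 0, ±1 (not L=0↔0): L: 1 → 2, ΔL = +1 — satisfied.
Parity must change: even → odd — satisfied.
All four E1 rules are satisfied.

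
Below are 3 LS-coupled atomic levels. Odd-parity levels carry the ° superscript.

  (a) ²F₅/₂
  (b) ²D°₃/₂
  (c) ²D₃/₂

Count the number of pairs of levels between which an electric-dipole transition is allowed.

2

(a)–(b): allowed.
(a)–(c): forbidden (parity).
(b)–(c): allowed.
Allowed pairs: 2 of 3.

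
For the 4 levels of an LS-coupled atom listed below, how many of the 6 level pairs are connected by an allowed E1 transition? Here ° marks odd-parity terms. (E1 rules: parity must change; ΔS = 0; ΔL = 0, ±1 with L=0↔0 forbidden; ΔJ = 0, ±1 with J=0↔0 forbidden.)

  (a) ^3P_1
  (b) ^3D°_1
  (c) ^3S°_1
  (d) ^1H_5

(a)–(b): allowed.
(a)–(c): allowed.
(a)–(d): forbidden (parity, ΔS, ΔL, ΔJ).
(b)–(c): forbidden (parity, ΔL).
(b)–(d): forbidden (ΔS, ΔL, ΔJ).
(c)–(d): forbidden (ΔS, ΔL, ΔJ).
Allowed pairs: 2 of 6.

2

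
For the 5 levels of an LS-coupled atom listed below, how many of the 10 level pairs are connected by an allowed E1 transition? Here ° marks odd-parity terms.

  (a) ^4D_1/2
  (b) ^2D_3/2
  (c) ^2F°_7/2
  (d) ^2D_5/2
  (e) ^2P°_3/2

(a)–(b): forbidden (parity, ΔS).
(a)–(c): forbidden (ΔS, ΔJ).
(a)–(d): forbidden (parity, ΔS, ΔJ).
(a)–(e): forbidden (ΔS).
(b)–(c): forbidden (ΔJ).
(b)–(d): forbidden (parity).
(b)–(e): allowed.
(c)–(d): allowed.
(c)–(e): forbidden (parity, ΔL, ΔJ).
(d)–(e): allowed.
Allowed pairs: 3 of 10.

3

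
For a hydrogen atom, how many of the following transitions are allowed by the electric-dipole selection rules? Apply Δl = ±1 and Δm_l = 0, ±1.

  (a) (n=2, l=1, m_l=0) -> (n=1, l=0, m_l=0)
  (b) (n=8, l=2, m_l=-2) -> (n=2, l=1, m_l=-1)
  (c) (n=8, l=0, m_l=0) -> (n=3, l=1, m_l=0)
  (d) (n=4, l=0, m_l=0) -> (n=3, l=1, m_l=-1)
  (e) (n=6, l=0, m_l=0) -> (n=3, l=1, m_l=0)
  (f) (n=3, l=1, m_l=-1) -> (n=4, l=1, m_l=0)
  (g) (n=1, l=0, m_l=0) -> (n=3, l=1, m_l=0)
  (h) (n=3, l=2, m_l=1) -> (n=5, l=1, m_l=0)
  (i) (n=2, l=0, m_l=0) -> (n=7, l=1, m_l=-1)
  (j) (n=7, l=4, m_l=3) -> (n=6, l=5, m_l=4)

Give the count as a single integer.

9

(a) allowed
(b) allowed
(c) allowed
(d) allowed
(e) allowed
(f) forbidden — Δl = +0 (E1 requires Δl = ±1)
(g) allowed
(h) allowed
(i) allowed
(j) allowed
Total allowed: 9 of 10.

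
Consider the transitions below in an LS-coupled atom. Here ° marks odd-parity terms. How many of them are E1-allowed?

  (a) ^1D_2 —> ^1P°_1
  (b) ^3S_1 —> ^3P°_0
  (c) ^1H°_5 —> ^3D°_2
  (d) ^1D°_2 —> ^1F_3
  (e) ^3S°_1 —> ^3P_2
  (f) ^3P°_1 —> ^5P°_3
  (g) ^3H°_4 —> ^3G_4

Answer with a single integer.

(a) allowed
(b) allowed
(c) forbidden (parity, ΔS, ΔL, ΔJ fail)
(d) allowed
(e) allowed
(f) forbidden (parity, ΔS, ΔJ fail)
(g) allowed
Total allowed: 5 of 7.

5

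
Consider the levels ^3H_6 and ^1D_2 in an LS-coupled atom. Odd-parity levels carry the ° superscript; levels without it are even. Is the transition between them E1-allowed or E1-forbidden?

forbidden

Parity must change: even → even — fails.
ΔS = 0: S: 1 → 0 — fails.
ΔL = 0, ±1 (not L=0↔0): L: 5 → 2, ΔL = -3 — fails.
ΔJ = 0, ±1 (not J=0↔0): J: 6 → 2, ΔJ = -4 — fails.
Rule(s) violated: parity, ΔS, ΔL, ΔJ.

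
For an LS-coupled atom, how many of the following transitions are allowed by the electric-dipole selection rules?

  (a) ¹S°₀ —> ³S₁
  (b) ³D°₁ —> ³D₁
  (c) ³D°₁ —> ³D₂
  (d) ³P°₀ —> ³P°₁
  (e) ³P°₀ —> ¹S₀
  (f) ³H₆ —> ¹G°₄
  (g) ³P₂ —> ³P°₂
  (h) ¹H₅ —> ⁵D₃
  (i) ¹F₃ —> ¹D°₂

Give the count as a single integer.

(a) forbidden (ΔS, ΔL fail)
(b) allowed
(c) allowed
(d) forbidden (parity fails)
(e) forbidden (ΔS, ΔJ fail)
(f) forbidden (ΔS, ΔJ fail)
(g) allowed
(h) forbidden (parity, ΔS, ΔL, ΔJ fail)
(i) allowed
Total allowed: 4 of 9.

4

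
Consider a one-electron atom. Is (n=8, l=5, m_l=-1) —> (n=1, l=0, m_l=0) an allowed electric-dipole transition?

forbidden

l: 5 → 0 (Δl = -5). Δl = ±1 violated.
m_l: -1 → 0 (Δm_l = +1). |Δm_l| ≤ 1 satisfied.
The transition is electric-dipole forbidden.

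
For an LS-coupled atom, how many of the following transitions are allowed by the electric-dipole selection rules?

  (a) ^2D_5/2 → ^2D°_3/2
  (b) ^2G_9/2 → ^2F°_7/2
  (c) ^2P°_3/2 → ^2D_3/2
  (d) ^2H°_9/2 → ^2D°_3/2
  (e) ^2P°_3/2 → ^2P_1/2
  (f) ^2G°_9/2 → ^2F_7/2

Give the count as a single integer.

(a) allowed
(b) allowed
(c) allowed
(d) forbidden (parity, ΔL, ΔJ fail)
(e) allowed
(f) allowed
Total allowed: 5 of 6.

5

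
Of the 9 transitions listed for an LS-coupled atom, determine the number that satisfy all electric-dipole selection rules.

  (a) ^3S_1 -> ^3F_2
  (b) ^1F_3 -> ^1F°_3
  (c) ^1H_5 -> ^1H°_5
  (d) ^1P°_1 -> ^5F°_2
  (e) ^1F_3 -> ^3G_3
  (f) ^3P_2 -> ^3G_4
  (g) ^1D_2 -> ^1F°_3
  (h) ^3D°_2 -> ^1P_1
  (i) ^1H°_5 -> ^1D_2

3

(a) forbidden (parity, ΔL fail)
(b) allowed
(c) allowed
(d) forbidden (parity, ΔS, ΔL fail)
(e) forbidden (parity, ΔS fail)
(f) forbidden (parity, ΔL, ΔJ fail)
(g) allowed
(h) forbidden (ΔS fails)
(i) forbidden (ΔL, ΔJ fail)
Total allowed: 3 of 9.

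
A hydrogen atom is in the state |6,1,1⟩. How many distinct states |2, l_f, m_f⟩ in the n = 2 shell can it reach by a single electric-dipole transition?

E1 requires Δl = ±1, so l_f ∈ {0, 2}; with 0 ≤ l_f ≤ n_f−1 = 1, the allowed l_f values are {0}.
For l_f = 0: m_f ∈ {m_i−1, m_i, m_i+1} ∩ [−0, 0] = {0} → 1 state.
Total: 1.

1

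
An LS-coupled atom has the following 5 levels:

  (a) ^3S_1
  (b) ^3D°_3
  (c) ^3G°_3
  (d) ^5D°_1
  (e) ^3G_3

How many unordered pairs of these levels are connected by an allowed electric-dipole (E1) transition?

1

(a)–(b): forbidden (ΔL, ΔJ).
(a)–(c): forbidden (ΔL, ΔJ).
(a)–(d): forbidden (ΔS, ΔL).
(a)–(e): forbidden (parity, ΔL, ΔJ).
(b)–(c): forbidden (parity, ΔL).
(b)–(d): forbidden (parity, ΔS, ΔJ).
(b)–(e): forbidden (ΔL).
(c)–(d): forbidden (parity, ΔS, ΔL, ΔJ).
(c)–(e): allowed.
(d)–(e): forbidden (ΔS, ΔL, ΔJ).
Allowed pairs: 1 of 10.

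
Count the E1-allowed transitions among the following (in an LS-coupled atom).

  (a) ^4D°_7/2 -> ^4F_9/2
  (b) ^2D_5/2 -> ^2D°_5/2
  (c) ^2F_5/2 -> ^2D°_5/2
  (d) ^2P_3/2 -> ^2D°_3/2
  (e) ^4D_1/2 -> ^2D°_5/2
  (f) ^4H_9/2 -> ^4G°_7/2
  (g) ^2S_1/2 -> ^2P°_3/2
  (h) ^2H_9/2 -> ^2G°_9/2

(a) allowed
(b) allowed
(c) allowed
(d) allowed
(e) forbidden (ΔS, ΔJ fail)
(f) allowed
(g) allowed
(h) allowed
Total allowed: 7 of 8.

7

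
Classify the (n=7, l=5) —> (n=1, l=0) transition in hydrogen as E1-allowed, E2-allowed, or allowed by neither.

Δl = 0 − 5 = -5; l_i + l_f = 5.
E1 (Δl = ±1): not satisfied.
E2 (Δl = 0,±2, l_i+l_f ≥ 2): not satisfied.

neither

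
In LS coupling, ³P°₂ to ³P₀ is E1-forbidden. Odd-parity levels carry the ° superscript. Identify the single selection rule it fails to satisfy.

Initial level: S=1, L=1, J=2, parity odd. Final level: S=1, L=1, J=0, parity even.
Parity must change: odd → even — ok.
ΔS = 0: S: 1 → 1 — ok.
ΔL = 0, ±1 (not L=0↔0): L: 1 → 1, ΔL = +0 — ok.
ΔJ = 0, ±1 (not J=0↔0): J: 2 → 0, ΔJ = -2 — fails.

the ΔJ = 0, ±1 rule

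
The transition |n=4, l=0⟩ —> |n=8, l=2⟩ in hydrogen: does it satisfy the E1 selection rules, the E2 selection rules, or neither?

Δl = 2 − 0 = +2; l_i + l_f = 2.
E1 (Δl = ±1): not satisfied.
E2 (Δl = 0,±2, l_i+l_f ≥ 2): satisfied.

E2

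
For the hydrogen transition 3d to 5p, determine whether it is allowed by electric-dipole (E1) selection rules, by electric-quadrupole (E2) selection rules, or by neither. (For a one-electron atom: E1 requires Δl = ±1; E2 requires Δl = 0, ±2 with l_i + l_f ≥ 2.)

E1

Δl = 1 − 2 = -1; l_i + l_f = 3.
E1 (Δl = ±1): satisfied.
E2 (Δl = 0,±2, l_i+l_f ≥ 2): not satisfied.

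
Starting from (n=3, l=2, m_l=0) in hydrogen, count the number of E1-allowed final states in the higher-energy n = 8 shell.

6

E1 requires Δl = ±1, so l_f ∈ {1, 3}; with 0 ≤ l_f ≤ n_f−1 = 7, the allowed l_f values are {1, 3}.
For l_f = 1: m_f ∈ {m_i−1, m_i, m_i+1} ∩ [−1, 1] = {-1, 0, 1} → 3 states.
For l_f = 3: m_f ∈ {m_i−1, m_i, m_i+1} ∩ [−3, 3] = {-1, 0, 1} → 3 states.
Total: 6.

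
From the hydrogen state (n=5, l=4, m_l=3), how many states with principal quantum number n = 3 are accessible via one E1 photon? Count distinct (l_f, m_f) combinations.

E1 requires l_f ∈ {3, 5}, but neither lies in [0, 2], so no final state is reachable.
Total: 0.

0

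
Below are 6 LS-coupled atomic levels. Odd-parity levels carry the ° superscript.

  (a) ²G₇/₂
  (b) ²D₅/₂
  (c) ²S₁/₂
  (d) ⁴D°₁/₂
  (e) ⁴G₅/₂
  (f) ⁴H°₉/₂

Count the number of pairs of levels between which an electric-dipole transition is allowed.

0

(a)–(b): forbidden (parity, ΔL).
(a)–(c): forbidden (parity, ΔL, ΔJ).
(a)–(d): forbidden (ΔS, ΔL, ΔJ).
(a)–(e): forbidden (parity, ΔS).
(a)–(f): forbidden (ΔS).
(b)–(c): forbidden (parity, ΔL, ΔJ).
(b)–(d): forbidden (ΔS, ΔJ).
(b)–(e): forbidden (parity, ΔS, ΔL).
(b)–(f): forbidden (ΔS, ΔL, ΔJ).
(c)–(d): forbidden (ΔS, ΔL).
(c)–(e): forbidden (parity, ΔS, ΔL, ΔJ).
(c)–(f): forbidden (ΔS, ΔL, ΔJ).
(d)–(e): forbidden (ΔL, ΔJ).
(d)–(f): forbidden (parity, ΔL, ΔJ).
(e)–(f): forbidden (ΔJ).
Allowed pairs: 0 of 15.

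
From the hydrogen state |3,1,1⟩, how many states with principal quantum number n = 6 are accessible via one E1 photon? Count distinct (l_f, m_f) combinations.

E1 requires Δl = ±1, so l_f ∈ {0, 2}; with 0 ≤ l_f ≤ n_f−1 = 5, the allowed l_f values are {0, 2}.
For l_f = 0: m_f ∈ {m_i−1, m_i, m_i+1} ∩ [−0, 0] = {0} → 1 state.
For l_f = 2: m_f ∈ {m_i−1, m_i, m_i+1} ∩ [−2, 2] = {0, 1, 2} → 3 states.
Total: 4.

4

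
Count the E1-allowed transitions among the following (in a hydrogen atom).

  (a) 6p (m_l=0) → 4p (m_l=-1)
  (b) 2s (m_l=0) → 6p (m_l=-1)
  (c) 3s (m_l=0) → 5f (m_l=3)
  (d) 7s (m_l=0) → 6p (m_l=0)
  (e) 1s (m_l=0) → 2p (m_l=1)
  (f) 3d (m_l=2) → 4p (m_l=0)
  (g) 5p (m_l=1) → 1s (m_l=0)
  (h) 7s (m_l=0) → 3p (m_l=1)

5

(a) forbidden — Δl = +0 (E1 requires Δl = ±1)
(b) allowed
(c) forbidden — Δl = +3 (E1 requires Δl = ±1); Δm_l = +3 (E1 requires Δm_l = 0, ±1)
(d) allowed
(e) allowed
(f) forbidden — Δm_l = -2 (E1 requires Δm_l = 0, ±1)
(g) allowed
(h) allowed
Total allowed: 5 of 8.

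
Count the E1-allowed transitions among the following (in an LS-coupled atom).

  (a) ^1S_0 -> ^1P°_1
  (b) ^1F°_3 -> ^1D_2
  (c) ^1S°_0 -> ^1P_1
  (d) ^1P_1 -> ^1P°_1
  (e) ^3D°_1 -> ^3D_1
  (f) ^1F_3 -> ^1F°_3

6

(a) allowed
(b) allowed
(c) allowed
(d) allowed
(e) allowed
(f) allowed
Total allowed: 6 of 6.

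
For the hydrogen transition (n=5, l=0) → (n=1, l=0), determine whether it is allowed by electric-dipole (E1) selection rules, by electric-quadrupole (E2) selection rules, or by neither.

Δl = 0 − 0 = +0; l_i + l_f = 0.
E1 (Δl = ±1): not satisfied.
E2 (Δl = 0,±2, l_i+l_f ≥ 2): not satisfied.

neither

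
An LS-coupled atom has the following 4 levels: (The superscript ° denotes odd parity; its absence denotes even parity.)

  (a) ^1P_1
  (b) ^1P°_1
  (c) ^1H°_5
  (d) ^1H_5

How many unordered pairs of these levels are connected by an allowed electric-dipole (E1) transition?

(a)–(b): allowed.
(a)–(c): forbidden (ΔL, ΔJ).
(a)–(d): forbidden (parity, ΔL, ΔJ).
(b)–(c): forbidden (parity, ΔL, ΔJ).
(b)–(d): forbidden (ΔL, ΔJ).
(c)–(d): allowed.
Allowed pairs: 2 of 6.

2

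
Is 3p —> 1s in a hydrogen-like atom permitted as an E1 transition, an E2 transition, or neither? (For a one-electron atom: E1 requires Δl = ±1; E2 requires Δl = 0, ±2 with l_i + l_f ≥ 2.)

E1

Δl = 0 − 1 = -1; l_i + l_f = 1.
E1 (Δl = ±1): satisfied.
E2 (Δl = 0,±2, l_i+l_f ≥ 2): not satisfied.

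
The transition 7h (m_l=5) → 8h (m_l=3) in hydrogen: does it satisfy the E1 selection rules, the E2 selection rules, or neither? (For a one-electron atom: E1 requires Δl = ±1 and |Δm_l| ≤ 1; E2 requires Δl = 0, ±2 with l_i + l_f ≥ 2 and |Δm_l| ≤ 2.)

E2

Δl = 5 − 5 = +0; l_i + l_f = 10.
Δm_l = -2.
E1 (Δl = ±1, |Δm_l| ≤ 1): not satisfied.
E2 (Δl = 0,±2, l_i+l_f ≥ 2, |Δm_l| ≤ 2): satisfied.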